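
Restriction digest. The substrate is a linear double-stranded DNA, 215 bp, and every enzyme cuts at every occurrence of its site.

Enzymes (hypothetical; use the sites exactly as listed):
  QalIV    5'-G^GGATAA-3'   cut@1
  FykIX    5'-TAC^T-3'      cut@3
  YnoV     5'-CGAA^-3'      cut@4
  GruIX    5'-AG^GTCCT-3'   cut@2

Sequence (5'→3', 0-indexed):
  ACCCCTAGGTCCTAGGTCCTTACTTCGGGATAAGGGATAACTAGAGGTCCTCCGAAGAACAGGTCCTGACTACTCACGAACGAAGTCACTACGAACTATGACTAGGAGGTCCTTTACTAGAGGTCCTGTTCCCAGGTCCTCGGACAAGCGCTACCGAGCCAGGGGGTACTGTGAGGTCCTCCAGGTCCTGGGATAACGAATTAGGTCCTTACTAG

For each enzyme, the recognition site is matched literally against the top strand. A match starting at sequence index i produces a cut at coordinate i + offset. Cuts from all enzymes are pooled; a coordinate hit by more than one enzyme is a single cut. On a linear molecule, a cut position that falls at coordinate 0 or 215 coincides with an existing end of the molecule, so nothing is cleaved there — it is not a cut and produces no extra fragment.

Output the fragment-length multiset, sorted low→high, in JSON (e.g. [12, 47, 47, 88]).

Per-enzyme occurrences:
  QalIV GGGATAA/1: at [26, 33, 189] ⇒ [27, 34, 190]
  FykIX TACT/3: at [20, 70, 114, 166, 209] ⇒ [23, 73, 117, 169, 212]
  YnoV CGAA/4: at [52, 76, 80, 91, 196] ⇒ [56, 80, 84, 95, 200]
  GruIX AGGTCCT/2: at [6, 13, 44, 60, 106, 120, 133, 173, 182, 202] ⇒ [8, 15, 46, 62, 108, 122, 135, 175, 184, 204]

Pooled cuts: [8, 15, 23, 27, 34, 46, 56, 62, 73, 80, 84, 95, 108, 117, 122, 135, 169, 175, 184, 190, 200, 204, 212]

Fragments:
  [0,8): 8 bp
  [8,15): 7 bp
  [15,23): 8 bp
  [23,27): 4 bp
  [27,34): 7 bp
  [34,46): 12 bp
  [46,56): 10 bp
  [56,62): 6 bp
  [62,73): 11 bp
  [73,80): 7 bp
  [80,84): 4 bp
  [84,95): 11 bp
  [95,108): 13 bp
  [108,117): 9 bp
  [117,122): 5 bp
  [122,135): 13 bp
  [135,169): 34 bp
  [169,175): 6 bp
  [175,184): 9 bp
  [184,190): 6 bp
  [190,200): 10 bp
  [200,204): 4 bp
  [204,212): 8 bp
  [212,215): 3 bp

[3,4,4,4,5,6,6,6,7,7,7,8,8,8,9,9,10,10,11,11,12,13,13,34]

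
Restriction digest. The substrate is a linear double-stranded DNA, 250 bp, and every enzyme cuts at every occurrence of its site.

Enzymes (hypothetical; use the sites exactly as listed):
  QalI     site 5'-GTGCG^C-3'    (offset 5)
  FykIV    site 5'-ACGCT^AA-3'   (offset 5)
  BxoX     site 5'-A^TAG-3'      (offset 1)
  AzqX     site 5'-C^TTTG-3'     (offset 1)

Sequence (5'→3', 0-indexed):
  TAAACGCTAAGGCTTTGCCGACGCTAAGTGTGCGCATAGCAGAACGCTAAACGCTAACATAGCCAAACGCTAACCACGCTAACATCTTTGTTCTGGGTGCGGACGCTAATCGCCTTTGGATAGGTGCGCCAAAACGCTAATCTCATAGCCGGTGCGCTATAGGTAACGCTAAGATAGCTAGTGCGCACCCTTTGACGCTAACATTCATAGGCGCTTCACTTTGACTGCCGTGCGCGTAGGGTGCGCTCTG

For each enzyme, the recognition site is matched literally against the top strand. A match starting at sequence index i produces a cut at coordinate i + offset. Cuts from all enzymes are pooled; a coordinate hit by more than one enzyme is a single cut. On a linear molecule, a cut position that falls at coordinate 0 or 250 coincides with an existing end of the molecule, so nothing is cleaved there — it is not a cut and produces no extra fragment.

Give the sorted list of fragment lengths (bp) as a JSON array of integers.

[2,3,4,4,5,5,5,6,6,7,7,7,8,8,8,9,9,9,10,11,11,11,11,12,12,12,12,15,21]

Site scan:
  QalI (GTGCGC, off=5): starts [29, 123, 151, 180, 229, 240] → cuts [34, 128, 156, 185, 234, 245]
  FykIV (ACGCTAA, off=5): starts [3, 20, 43, 50, 66, 75, 102, 133, 165, 194] → cuts [8, 25, 48, 55, 71, 80, 107, 138, 170, 199]
  BxoX (ATAG, off=1): starts [35, 58, 119, 144, 158, 173, 206] → cuts [36, 59, 120, 145, 159, 174, 207]
  AzqX (CTTTG, off=1): starts [12, 85, 113, 189, 218] → cuts [13, 86, 114, 190, 219]

All cut coordinates (distinct, sorted): [8, 13, 25, 34, 36, 48, 55, 59, 71, 80, 86, 107, 114, 120, 128, 138, 145, 156, 159, 170, 174, 185, 190, 199, 207, 219, 234, 245]

Fragments:
  [0,8): 8 bp
  [8,13): 5 bp
  [13,25): 12 bp
  [25,34): 9 bp
  [34,36): 2 bp
  [36,48): 12 bp
  [48,55): 7 bp
  [55,59): 4 bp
  [59,71): 12 bp
  [71,80): 9 bp
  [80,86): 6 bp
  [86,107): 21 bp
  [107,114): 7 bp
  [114,120): 6 bp
  [120,128): 8 bp
  [128,138): 10 bp
  [138,145): 7 bp
  [145,156): 11 bp
  [156,159): 3 bp
  [159,170): 11 bp
  [170,174): 4 bp
  [174,185): 11 bp
  [185,190): 5 bp
  [190,199): 9 bp
  [199,207): 8 bp
  [207,219): 12 bp
  [219,234): 15 bp
  [234,245): 11 bp
  [245,250): 5 bp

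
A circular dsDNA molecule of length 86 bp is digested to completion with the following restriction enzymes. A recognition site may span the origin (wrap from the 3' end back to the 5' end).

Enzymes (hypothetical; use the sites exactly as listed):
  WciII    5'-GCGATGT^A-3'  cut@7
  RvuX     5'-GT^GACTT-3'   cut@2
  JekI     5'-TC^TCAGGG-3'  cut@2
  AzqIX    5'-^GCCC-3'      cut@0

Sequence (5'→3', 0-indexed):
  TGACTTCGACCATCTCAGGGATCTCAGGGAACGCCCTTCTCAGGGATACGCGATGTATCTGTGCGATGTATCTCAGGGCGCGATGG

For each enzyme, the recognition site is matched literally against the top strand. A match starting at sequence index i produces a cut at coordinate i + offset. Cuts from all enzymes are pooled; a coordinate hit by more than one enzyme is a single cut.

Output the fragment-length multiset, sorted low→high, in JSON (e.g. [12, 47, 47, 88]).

Site scan:
  WciII (GCGATGTA, off=7): starts [49, 62] → cuts [56, 69]
  RvuX (GTGACTT, off=2): starts [85] → cuts [1]
  JekI (TCTCAGGG, off=2): starts [12, 21, 37, 70] → cuts [14, 23, 39, 72]
  AzqIX (GCCC, off=0): starts [32] → cuts [32]

Pooled cuts: [1, 14, 23, 32, 39, 56, 69, 72]

Fragment lengths:
  1→14: 13 bp
  14→23: 9 bp
  23→32: 9 bp
  32→39: 7 bp
  39→56: 17 bp
  56→69: 13 bp
  69→72: 3 bp
  72→1 (wrap): 86-72+1 = 15 bp

[3,7,9,9,13,13,15,17]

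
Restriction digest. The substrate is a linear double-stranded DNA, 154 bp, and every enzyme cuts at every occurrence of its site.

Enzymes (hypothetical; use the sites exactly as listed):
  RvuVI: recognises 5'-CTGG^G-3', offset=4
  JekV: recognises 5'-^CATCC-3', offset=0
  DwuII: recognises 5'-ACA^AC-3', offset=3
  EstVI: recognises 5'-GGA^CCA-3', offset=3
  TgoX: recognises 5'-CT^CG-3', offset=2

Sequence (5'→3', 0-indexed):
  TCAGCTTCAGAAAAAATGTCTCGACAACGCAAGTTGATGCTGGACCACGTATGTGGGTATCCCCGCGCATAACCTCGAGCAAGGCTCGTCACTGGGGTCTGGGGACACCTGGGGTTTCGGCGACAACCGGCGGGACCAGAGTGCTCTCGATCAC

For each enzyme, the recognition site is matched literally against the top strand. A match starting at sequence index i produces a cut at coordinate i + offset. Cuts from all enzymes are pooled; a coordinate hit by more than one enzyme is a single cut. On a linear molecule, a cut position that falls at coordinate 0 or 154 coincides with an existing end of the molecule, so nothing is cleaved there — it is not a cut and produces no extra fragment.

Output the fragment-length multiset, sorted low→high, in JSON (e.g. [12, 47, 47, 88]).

Per-enzyme occurrences:
  RvuVI CTGGG/4: at [91, 98, 108] ⇒ [95, 102, 112]
  JekV (CATCC, off=0): no sites
  DwuII ACAAC/3: at [23, 122] ⇒ [26, 125]
  EstVI GGACCA/3: at [41, 132] ⇒ [44, 135]
  TgoX CTCG/2: at [19, 73, 84, 145] ⇒ [21, 75, 86, 147]

Pooled cuts: [21, 26, 44, 75, 86, 95, 102, 112, 125, 135, 147]

Fragment lengths:
  [0,21): 21 bp
  [21,26): 5 bp
  [26,44): 18 bp
  [44,75): 31 bp
  [75,86): 11 bp
  [86,95): 9 bp
  [95,102): 7 bp
  [102,112): 10 bp
  [112,125): 13 bp
  [125,135): 10 bp
  [135,147): 12 bp
  [147,154): 7 bp

[5,7,7,9,10,10,11,12,13,18,21,31]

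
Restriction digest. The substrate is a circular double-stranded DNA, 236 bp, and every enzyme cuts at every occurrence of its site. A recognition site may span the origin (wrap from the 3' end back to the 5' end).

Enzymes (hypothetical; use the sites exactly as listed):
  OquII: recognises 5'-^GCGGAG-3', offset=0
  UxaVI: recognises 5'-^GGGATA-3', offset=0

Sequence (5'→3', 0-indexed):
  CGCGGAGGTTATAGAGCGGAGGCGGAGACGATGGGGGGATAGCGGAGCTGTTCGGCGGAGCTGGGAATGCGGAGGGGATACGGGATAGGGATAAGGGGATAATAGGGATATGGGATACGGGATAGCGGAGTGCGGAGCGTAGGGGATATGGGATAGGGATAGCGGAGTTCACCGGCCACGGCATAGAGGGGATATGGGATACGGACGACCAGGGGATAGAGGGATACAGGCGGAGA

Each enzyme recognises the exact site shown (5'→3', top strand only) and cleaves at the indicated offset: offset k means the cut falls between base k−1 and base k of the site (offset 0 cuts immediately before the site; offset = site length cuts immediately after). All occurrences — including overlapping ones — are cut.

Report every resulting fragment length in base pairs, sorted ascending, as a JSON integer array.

Site scan:
  OquII GCGGAG/0: at [1, 15, 21, 41, 54, 68, 124, 131, 161, 229] ⇒ [1, 15, 21, 41, 54, 68, 124, 131, 161, 229]
  UxaVI GGGATA/0: at [35, 74, 81, 87, 95, 104, 111, 118, 142, 149, 155, 188, 195, 212, 220] ⇒ [35, 74, 81, 87, 95, 104, 111, 118, 142, 149, 155, 188, 195, 212, 220]

All cut coordinates (distinct, sorted): [1, 15, 21, 35, 41, 54, 68, 74, 81, 87, 95, 104, 111, 118, 124, 131, 142, 149, 155, 161, 188, 195, 212, 220, 229]

Fragments:
  1→15: 14 bp
  15→21: 6 bp
  21→35: 14 bp
  35→41: 6 bp
  41→54: 13 bp
  54→68: 14 bp
  68→74: 6 bp
  74→81: 7 bp
  81→87: 6 bp
  87→95: 8 bp
  95→104: 9 bp
  104→111: 7 bp
  111→118: 7 bp
  118→124: 6 bp
  124→131: 7 bp
  131→142: 11 bp
  142→149: 7 bp
  149→155: 6 bp
  155→161: 6 bp
  161→188: 27 bp
  188→195: 7 bp
  195→212: 17 bp
  212→220: 8 bp
  220→229: 9 bp
  229→1 (wrap): 236-229+1 = 8 bp

[6,6,6,6,6,6,6,7,7,7,7,7,7,8,8,8,9,9,11,13,14,14,14,17,27]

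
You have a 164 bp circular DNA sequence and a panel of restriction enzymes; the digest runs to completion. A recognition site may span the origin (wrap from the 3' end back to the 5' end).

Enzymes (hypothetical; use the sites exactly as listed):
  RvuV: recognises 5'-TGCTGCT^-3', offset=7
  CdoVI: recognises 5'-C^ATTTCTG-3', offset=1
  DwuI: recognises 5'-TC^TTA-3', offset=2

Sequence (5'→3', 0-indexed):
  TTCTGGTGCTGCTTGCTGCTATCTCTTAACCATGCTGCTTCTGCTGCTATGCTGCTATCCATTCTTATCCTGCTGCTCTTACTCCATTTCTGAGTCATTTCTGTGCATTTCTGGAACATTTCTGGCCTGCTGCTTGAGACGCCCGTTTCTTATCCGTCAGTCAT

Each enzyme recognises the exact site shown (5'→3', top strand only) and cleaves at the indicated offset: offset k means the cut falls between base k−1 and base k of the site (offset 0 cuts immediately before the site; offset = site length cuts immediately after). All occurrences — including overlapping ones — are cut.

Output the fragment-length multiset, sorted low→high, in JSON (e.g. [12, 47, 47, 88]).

Per-enzyme occurrences:
  RvuV (TGCTGCT, off=7): starts [6, 13, 32, 41, 49, 70, 127] → cuts [13, 20, 39, 48, 56, 77, 134]
  CdoVI (CATTTCTG, off=1): starts [84, 95, 105, 116, 161] → cuts [85, 96, 106, 117, 162]
  DwuI (TCTTA, off=2): starts [23, 62, 76, 147] → cuts [25, 64, 78, 149]

Pooled cuts: [13, 20, 25, 39, 48, 56, 64, 77, 78, 85, 96, 106, 117, 134, 149, 162]

Fragments:
  13→20: 7 bp
  20→25: 5 bp
  25→39: 14 bp
  39→48: 9 bp
  48→56: 8 bp
  56→64: 8 bp
  64→77: 13 bp
  77→78: 1 bp
  78→85: 7 bp
  85→96: 11 bp
  96→106: 10 bp
  106→117: 11 bp
  117→134: 17 bp
  134→149: 15 bp
  149→162: 13 bp
  162→13 (wrap): 164-162+13 = 15 bp

[1,5,7,7,8,8,9,10,11,11,13,13,14,15,15,17]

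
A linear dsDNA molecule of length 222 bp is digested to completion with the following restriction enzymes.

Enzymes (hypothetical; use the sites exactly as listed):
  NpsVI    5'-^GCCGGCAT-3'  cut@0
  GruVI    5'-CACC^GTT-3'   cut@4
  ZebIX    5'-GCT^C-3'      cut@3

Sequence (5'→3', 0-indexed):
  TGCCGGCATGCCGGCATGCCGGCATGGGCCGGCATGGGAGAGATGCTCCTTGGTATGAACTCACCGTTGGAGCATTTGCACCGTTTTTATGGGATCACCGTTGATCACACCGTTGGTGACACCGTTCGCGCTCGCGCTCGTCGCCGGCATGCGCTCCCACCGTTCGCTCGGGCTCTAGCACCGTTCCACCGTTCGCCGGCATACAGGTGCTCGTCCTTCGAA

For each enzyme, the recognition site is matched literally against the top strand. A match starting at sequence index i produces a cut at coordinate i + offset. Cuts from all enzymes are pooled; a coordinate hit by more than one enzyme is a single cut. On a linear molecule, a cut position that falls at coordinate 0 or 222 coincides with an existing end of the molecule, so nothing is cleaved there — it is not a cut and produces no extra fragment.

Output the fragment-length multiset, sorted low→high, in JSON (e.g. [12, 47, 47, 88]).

[1,4,4,6,6,6,7,8,8,8,8,9,10,11,12,12,13,17,17,17,18,20]

Scan for sites:
  NpsVI GCCGGCAT/0: at [1, 9, 17, 27, 142, 194] ⇒ [1, 9, 17, 27, 142, 194]
  GruVI CACCGTT/4: at [61, 78, 95, 107, 119, 157, 178, 186] ⇒ [65, 82, 99, 111, 123, 161, 182, 190]
  ZebIX GCTC/3: at [44, 129, 135, 152, 165, 171, 208] ⇒ [47, 132, 138, 155, 168, 174, 211]

Pooled cuts: [1, 9, 17, 27, 47, 65, 82, 99, 111, 123, 132, 138, 142, 155, 161, 168, 174, 182, 190, 194, 211]

Fragment lengths:
  [0,1): 1 bp
  [1,9): 8 bp
  [9,17): 8 bp
  [17,27): 10 bp
  [27,47): 20 bp
  [47,65): 18 bp
  [65,82): 17 bp
  [82,99): 17 bp
  [99,111): 12 bp
  [111,123): 12 bp
  [123,132): 9 bp
  [132,138): 6 bp
  [138,142): 4 bp
  [142,155): 13 bp
  [155,161): 6 bp
  [161,168): 7 bp
  [168,174): 6 bp
  [174,182): 8 bp
  [182,190): 8 bp
  [190,194): 4 bp
  [194,211): 17 bp
  [211,222): 11 bp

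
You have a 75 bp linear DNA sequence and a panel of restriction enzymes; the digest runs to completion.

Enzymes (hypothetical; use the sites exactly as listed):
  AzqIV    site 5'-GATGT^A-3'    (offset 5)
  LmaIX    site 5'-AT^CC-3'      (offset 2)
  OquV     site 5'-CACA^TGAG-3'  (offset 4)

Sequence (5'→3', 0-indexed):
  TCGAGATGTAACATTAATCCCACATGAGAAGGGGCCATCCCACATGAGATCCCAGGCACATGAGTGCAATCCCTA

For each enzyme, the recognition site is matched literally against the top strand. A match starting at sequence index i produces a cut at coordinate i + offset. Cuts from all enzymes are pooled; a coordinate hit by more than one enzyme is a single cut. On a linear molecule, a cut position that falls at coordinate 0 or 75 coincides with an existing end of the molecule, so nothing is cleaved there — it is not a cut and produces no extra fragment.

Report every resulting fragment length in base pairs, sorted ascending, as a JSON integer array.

[5,6,6,6,9,9,10,10,14]

Site scan:
  AzqIV (GATGTA, off=5): starts [4] → cuts [9]
  LmaIX (ATCC, off=2): starts [16, 36, 48, 68] → cuts [18, 38, 50, 70]
  OquV (CACATGAG, off=4): starts [20, 40, 56] → cuts [24, 44, 60]

All cut coordinates (distinct, sorted): [9, 18, 24, 38, 44, 50, 60, 70]

Fragment lengths:
  [0,9): 9 bp
  [9,18): 9 bp
  [18,24): 6 bp
  [24,38): 14 bp
  [38,44): 6 bp
  [44,50): 6 bp
  [50,60): 10 bp
  [60,70): 10 bp
  [70,75): 5 bp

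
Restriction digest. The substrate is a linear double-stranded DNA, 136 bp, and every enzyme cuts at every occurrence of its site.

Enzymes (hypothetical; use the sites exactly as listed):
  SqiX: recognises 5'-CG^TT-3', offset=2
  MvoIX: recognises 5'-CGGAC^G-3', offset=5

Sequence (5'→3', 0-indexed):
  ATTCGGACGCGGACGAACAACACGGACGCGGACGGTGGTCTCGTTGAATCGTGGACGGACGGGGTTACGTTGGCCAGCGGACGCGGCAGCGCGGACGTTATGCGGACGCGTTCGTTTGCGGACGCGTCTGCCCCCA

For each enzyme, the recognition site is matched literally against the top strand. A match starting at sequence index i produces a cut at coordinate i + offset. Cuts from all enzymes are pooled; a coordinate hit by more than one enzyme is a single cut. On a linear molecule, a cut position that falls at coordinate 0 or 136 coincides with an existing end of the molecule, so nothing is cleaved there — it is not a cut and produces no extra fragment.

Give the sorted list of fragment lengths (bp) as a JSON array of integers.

[1,3,4,6,6,8,9,9,10,10,13,13,13,14,17]

Per-enzyme occurrences:
  SqiX (CGTT, off=2): starts [41, 67, 95, 108, 112] → cuts [43, 69, 97, 110, 114]
  MvoIX (CGGACG, off=5): starts [3, 9, 22, 28, 55, 77, 91, 102, 118] → cuts [8, 14, 27, 33, 60, 82, 96, 107, 123]

Pooled cuts: [8, 14, 27, 33, 43, 60, 69, 82, 96, 97, 107, 110, 114, 123]

Fragments:
  [0,8): 8 bp
  [8,14): 6 bp
  [14,27): 13 bp
  [27,33): 6 bp
  [33,43): 10 bp
  [43,60): 17 bp
  [60,69): 9 bp
  [69,82): 13 bp
  [82,96): 14 bp
  [96,97): 1 bp
  [97,107): 10 bp
  [107,110): 3 bp
  [110,114): 4 bp
  [114,123): 9 bp
  [123,136): 13 bp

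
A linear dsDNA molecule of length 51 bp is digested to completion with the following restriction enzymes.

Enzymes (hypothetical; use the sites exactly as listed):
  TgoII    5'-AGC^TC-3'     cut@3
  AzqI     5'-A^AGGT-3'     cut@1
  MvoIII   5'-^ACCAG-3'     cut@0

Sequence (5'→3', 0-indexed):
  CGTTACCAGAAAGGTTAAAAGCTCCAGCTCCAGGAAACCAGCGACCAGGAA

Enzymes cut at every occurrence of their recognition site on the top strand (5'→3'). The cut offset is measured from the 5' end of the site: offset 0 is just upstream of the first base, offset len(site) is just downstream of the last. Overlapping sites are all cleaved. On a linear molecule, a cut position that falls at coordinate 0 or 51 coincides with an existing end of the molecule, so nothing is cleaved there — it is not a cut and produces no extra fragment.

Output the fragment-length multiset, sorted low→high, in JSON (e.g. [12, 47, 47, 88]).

[4,6,7,7,8,8,11]

Site scan:
  TgoII (AGCTC, off=3): starts [19, 25] → cuts [22, 28]
  AzqI (AAGGT, off=1): starts [10] → cuts [11]
  MvoIII (ACCAG, off=0): starts [4, 36, 43] → cuts [4, 36, 43]

Pooled cuts: [4, 11, 22, 28, 36, 43]

Fragment lengths:
  [0,4): 4 bp
  [4,11): 7 bp
  [11,22): 11 bp
  [22,28): 6 bp
  [28,36): 8 bp
  [36,43): 7 bp
  [43,51): 8 bp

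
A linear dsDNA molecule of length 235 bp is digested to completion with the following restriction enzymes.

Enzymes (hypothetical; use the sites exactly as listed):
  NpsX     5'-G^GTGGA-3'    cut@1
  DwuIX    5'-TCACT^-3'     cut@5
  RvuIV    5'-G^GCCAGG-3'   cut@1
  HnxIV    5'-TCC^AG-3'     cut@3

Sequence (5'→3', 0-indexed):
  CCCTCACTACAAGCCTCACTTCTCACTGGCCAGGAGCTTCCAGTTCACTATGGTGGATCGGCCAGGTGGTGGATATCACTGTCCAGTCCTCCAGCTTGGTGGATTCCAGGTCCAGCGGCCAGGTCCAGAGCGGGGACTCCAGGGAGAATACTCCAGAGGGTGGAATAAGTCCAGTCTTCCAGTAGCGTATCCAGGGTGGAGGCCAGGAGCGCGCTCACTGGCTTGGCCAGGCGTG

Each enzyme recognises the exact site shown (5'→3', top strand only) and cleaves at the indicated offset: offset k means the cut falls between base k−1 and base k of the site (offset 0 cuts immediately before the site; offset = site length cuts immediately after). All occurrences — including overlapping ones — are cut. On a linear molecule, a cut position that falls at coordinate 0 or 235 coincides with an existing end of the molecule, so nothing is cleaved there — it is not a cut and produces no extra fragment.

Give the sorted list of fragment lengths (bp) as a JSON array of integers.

[1,3,3,4,4,5,6,6,6,6,7,8,8,8,8,8,8,9,9,10,12,12,12,13,13,14,14,18]

Site scan:
  NpsX (GGTGGA, off=1): starts [51, 67, 97, 158, 194] → cuts [52, 68, 98, 159, 195]
  DwuIX (TCACT, off=5): starts [3, 15, 22, 44, 75, 214] → cuts [8, 20, 27, 49, 80, 219]
  RvuIV (GGCCAGG, off=1): starts [27, 59, 116, 200, 224] → cuts [28, 60, 117, 201, 225]
  HnxIV (TCCAG, off=3): starts [38, 81, 89, 104, 110, 123, 137, 151, 169, 177, 189] → cuts [41, 84, 92, 107, 113, 126, 140, 154, 172, 180, 192]

Pooled cuts: [8, 20, 27, 28, 41, 49, 52, 60, 68, 80, 84, 92, 98, 107, 113, 117, 126, 140, 154, 159, 172, 180, 192, 195, 201, 219, 225]

Fragment lengths:
  [0,8): 8 bp
  [8,20): 12 bp
  [20,27): 7 bp
  [27,28): 1 bp
  [28,41): 13 bp
  [41,49): 8 bp
  [49,52): 3 bp
  [52,60): 8 bp
  [60,68): 8 bp
  [68,80): 12 bp
  [80,84): 4 bp
  [84,92): 8 bp
  [92,98): 6 bp
  [98,107): 9 bp
  [107,113): 6 bp
  [113,117): 4 bp
  [117,126): 9 bp
  [126,140): 14 bp
  [140,154): 14 bp
  [154,159): 5 bp
  [159,172): 13 bp
  [172,180): 8 bp
  [180,192): 12 bp
  [192,195): 3 bp
  [195,201): 6 bp
  [201,219): 18 bp
  [219,225): 6 bp
  [225,235): 10 bp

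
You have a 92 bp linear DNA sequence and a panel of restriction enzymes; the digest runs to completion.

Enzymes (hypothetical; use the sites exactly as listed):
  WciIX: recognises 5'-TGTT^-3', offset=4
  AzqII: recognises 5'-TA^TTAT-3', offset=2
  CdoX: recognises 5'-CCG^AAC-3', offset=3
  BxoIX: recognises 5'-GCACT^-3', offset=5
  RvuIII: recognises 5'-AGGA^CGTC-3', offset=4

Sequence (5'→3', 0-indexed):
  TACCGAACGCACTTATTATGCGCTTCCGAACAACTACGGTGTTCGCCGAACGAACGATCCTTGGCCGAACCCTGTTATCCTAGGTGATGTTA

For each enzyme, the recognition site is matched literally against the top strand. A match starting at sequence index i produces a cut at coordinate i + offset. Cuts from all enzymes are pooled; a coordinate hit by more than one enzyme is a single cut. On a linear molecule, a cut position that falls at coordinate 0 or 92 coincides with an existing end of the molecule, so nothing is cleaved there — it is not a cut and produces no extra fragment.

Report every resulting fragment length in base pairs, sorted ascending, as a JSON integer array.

Site scan:
  WciIX TGTT/4: at [39, 72, 87] ⇒ [43, 76, 91]
  AzqII TATTAT/2: at [13] ⇒ [15]
  CdoX CCGAAC/3: at [2, 25, 45, 64] ⇒ [5, 28, 48, 67]
  BxoIX GCACT/5: at [8] ⇒ [13]
  RvuIII (AGGACGTC, off=4): no sites

Pooled cuts: [5, 13, 15, 28, 43, 48, 67, 76, 91]

Fragments:
  [0,5): 5 bp
  [5,13): 8 bp
  [13,15): 2 bp
  [15,28): 13 bp
  [28,43): 15 bp
  [43,48): 5 bp
  [48,67): 19 bp
  [67,76): 9 bp
  [76,91): 15 bp
  [91,92): 1 bp

[1,2,5,5,8,9,13,15,15,19]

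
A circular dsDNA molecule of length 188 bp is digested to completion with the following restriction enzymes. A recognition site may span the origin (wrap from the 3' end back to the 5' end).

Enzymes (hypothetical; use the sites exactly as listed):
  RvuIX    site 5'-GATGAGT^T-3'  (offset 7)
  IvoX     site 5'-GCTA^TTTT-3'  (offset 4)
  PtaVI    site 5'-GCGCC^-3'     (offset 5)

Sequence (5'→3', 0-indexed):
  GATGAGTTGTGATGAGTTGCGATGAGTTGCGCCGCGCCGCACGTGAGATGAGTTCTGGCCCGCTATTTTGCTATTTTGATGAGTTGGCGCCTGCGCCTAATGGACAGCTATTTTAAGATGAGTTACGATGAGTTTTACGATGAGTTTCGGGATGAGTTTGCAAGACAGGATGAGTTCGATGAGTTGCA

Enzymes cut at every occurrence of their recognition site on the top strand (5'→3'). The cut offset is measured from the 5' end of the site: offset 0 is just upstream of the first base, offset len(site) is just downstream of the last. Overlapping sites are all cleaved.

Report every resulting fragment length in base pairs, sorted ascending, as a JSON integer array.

Scan for sites:
  RvuIX (GATGAGTT, off=7): starts [0, 10, 20, 46, 77, 116, 126, 138, 150, 168, 177] → cuts [7, 17, 27, 53, 84, 123, 133, 145, 157, 175, 184]
  IvoX (GCTATTTT, off=4): starts [61, 69, 106] → cuts [65, 73, 110]
  PtaVI (GCGCC, off=5): starts [28, 33, 86, 92] → cuts [33, 38, 91, 97]

Pooled cuts: [7, 17, 27, 33, 38, 53, 65, 73, 84, 91, 97, 110, 123, 133, 145, 157, 175, 184]

Fragment lengths:
  7→17: 10 bp
  17→27: 10 bp
  27→33: 6 bp
  33→38: 5 bp
  38→53: 15 bp
  53→65: 12 bp
  65→73: 8 bp
  73→84: 11 bp
  84→91: 7 bp
  91→97: 6 bp
  97→110: 13 bp
  110→123: 13 bp
  123→133: 10 bp
  133→145: 12 bp
  145→157: 12 bp
  157→175: 18 bp
  175→184: 9 bp
  184→7 (wrap): 188-184+7 = 11 bp

[5,6,6,7,8,9,10,10,10,11,11,12,12,12,13,13,15,18]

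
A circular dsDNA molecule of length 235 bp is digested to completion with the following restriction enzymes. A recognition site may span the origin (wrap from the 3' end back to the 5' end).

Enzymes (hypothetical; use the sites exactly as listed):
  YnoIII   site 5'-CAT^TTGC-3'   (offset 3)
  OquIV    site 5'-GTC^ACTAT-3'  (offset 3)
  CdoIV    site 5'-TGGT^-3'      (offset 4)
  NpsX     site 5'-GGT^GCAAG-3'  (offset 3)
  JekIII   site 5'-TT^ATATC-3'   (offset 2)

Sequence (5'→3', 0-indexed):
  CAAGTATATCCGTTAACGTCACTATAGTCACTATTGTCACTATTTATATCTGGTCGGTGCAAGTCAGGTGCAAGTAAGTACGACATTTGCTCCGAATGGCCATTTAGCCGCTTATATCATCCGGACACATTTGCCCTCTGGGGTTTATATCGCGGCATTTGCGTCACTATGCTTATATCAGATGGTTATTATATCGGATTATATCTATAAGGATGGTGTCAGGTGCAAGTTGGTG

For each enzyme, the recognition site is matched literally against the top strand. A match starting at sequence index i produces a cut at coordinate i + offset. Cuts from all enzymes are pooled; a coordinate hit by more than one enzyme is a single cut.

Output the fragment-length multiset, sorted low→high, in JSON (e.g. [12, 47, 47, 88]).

[4,4,7,7,7,9,9,9,9,10,10,11,12,12,16,17,17,17,21,27]

Site scan:
  YnoIII CATTTGC/3: at [83, 127, 155] ⇒ [86, 130, 158]
  OquIV GTCACTAT/3: at [17, 26, 35, 162] ⇒ [20, 29, 38, 165]
  CdoIV TGGT/4: at [50, 182, 213, 230] ⇒ [54, 186, 217, 234]
  NpsX GGTGCAAG/3: at [55, 66, 221, 231] ⇒ [58, 69, 224, 234]
  JekIII TTATATC/2: at [43, 111, 144, 172, 188, 198] ⇒ [45, 113, 146, 174, 190, 200]

Pooled cuts: [20, 29, 38, 45, 54, 58, 69, 86, 113, 130, 146, 158, 165, 174, 186, 190, 200, 217, 224, 234]

Fragment lengths:
  20→29: 9 bp
  29→38: 9 bp
  38→45: 7 bp
  45→54: 9 bp
  54→58: 4 bp
  58→69: 11 bp
  69→86: 17 bp
  86→113: 27 bp
  113→130: 17 bp
  130→146: 16 bp
  146→158: 12 bp
  158→165: 7 bp
  165→174: 9 bp
  174→186: 12 bp
  186→190: 4 bp
  190→200: 10 bp
  200→217: 17 bp
  217→224: 7 bp
  224→234: 10 bp
  234→20 (wrap): 235-234+20 = 21 bp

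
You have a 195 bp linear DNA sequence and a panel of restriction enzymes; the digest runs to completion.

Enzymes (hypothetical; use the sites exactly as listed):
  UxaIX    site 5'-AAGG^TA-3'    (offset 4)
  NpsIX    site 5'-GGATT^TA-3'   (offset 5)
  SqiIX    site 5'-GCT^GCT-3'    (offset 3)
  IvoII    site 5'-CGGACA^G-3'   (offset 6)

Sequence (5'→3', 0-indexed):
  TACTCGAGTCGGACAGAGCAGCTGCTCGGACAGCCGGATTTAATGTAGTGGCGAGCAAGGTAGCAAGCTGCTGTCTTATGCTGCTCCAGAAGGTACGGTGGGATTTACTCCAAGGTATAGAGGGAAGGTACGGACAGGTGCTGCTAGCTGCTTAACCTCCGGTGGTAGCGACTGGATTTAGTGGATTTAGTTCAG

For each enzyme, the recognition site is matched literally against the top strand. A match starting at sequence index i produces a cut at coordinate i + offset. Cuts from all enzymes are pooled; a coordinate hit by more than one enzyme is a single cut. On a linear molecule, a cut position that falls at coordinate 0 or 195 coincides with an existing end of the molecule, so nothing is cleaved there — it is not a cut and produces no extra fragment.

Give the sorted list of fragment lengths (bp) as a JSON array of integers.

Scan for sites:
  UxaIX (AAGGTA, off=4): starts [56, 89, 111, 124] → cuts [60, 93, 115, 128]
  NpsIX (GGATTTA, off=5): starts [35, 100, 173, 182] → cuts [40, 105, 178, 187]
  SqiIX (GCTGCT, off=3): starts [20, 66, 79, 139, 146] → cuts [23, 69, 82, 142, 149]
  IvoII (CGGACAG, off=6): starts [9, 26, 130] → cuts [15, 32, 136]

All cut coordinates (distinct, sorted): [15, 23, 32, 40, 60, 69, 82, 93, 105, 115, 128, 136, 142, 149, 178, 187]

Fragments:
  [0,15): 15 bp
  [15,23): 8 bp
  [23,32): 9 bp
  [32,40): 8 bp
  [40,60): 20 bp
  [60,69): 9 bp
  [69,82): 13 bp
  [82,93): 11 bp
  [93,105): 12 bp
  [105,115): 10 bp
  [115,128): 13 bp
  [128,136): 8 bp
  [136,142): 6 bp
  [142,149): 7 bp
  [149,178): 29 bp
  [178,187): 9 bp
  [187,195): 8 bp

[6,7,8,8,8,8,9,9,9,10,11,12,13,13,15,20,29]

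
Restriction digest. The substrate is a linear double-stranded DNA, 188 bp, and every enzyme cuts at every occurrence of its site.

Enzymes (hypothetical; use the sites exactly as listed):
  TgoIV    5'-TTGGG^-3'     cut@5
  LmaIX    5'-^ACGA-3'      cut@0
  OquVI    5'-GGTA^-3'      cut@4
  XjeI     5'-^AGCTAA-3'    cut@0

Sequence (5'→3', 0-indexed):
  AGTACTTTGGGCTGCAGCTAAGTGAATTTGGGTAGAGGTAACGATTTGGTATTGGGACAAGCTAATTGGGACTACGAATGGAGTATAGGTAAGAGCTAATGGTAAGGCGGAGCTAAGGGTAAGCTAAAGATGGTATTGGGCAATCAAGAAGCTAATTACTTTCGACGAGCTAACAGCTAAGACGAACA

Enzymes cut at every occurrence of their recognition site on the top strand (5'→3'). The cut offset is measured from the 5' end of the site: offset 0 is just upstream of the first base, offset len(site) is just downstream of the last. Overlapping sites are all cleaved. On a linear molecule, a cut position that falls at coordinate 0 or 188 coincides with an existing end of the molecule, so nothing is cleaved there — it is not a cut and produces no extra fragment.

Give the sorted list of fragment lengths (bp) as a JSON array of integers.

Per-enzyme occurrences:
  TgoIV (TTGGG, off=5): starts [6, 27, 51, 65, 135] → cuts [11, 32, 56, 70, 140]
  LmaIX (ACGA, off=0): starts [40, 73, 164, 181] → cuts [40, 73, 164, 181]
  OquVI (GGTA, off=4): starts [30, 36, 47, 87, 100, 117, 131] → cuts [34, 40, 51, 91, 104, 121, 135]
  XjeI (AGCTAA, off=0): starts [15, 59, 93, 110, 121, 149, 167, 174] → cuts [15, 59, 93, 110, 121, 149, 167, 174]

Pooled cuts: [11, 15, 32, 34, 40, 51, 56, 59, 70, 73, 91, 93, 104, 110, 121, 135, 140, 149, 164, 167, 174, 181]

Fragments:
  [0,11): 11 bp
  [11,15): 4 bp
  [15,32): 17 bp
  [32,34): 2 bp
  [34,40): 6 bp
  [40,51): 11 bp
  [51,56): 5 bp
  [56,59): 3 bp
  [59,70): 11 bp
  [70,73): 3 bp
  [73,91): 18 bp
  [91,93): 2 bp
  [93,104): 11 bp
  [104,110): 6 bp
  [110,121): 11 bp
  [121,135): 14 bp
  [135,140): 5 bp
  [140,149): 9 bp
  [149,164): 15 bp
  [164,167): 3 bp
  [167,174): 7 bp
  [174,181): 7 bp
  [181,188): 7 bp

[2,2,3,3,3,4,5,5,6,6,7,7,7,9,11,11,11,11,11,14,15,17,18]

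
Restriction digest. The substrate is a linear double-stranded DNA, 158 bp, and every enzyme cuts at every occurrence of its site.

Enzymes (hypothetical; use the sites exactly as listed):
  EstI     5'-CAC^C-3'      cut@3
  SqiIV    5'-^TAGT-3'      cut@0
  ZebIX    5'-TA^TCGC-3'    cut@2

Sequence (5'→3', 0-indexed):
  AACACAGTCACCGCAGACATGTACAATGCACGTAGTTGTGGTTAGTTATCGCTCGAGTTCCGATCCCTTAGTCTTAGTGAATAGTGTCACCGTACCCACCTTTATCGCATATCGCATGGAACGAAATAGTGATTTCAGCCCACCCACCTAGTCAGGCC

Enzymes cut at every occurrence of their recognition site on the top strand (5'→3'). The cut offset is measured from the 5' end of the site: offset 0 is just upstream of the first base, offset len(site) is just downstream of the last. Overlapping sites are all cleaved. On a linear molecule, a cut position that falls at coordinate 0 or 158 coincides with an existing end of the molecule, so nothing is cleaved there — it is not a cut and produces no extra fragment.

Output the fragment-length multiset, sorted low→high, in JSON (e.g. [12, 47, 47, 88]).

Site scan:
  EstI CACC/3: at [8, 87, 96, 140, 144] ⇒ [11, 90, 99, 143, 147]
  SqiIV TAGT/0: at [32, 42, 68, 74, 81, 126, 148] ⇒ [32, 42, 68, 74, 81, 126, 148]
  ZebIX TATCGC/2: at [46, 102, 109] ⇒ [48, 104, 111]

All cut coordinates (distinct, sorted): [11, 32, 42, 48, 68, 74, 81, 90, 99, 104, 111, 126, 143, 147, 148]

Fragment lengths:
  [0,11): 11 bp
  [11,32): 21 bp
  [32,42): 10 bp
  [42,48): 6 bp
  [48,68): 20 bp
  [68,74): 6 bp
  [74,81): 7 bp
  [81,90): 9 bp
  [90,99): 9 bp
  [99,104): 5 bp
  [104,111): 7 bp
  [111,126): 15 bp
  [126,143): 17 bp
  [143,147): 4 bp
  [147,148): 1 bp
  [148,158): 10 bp

[1,4,5,6,6,7,7,9,9,10,10,11,15,17,20,21]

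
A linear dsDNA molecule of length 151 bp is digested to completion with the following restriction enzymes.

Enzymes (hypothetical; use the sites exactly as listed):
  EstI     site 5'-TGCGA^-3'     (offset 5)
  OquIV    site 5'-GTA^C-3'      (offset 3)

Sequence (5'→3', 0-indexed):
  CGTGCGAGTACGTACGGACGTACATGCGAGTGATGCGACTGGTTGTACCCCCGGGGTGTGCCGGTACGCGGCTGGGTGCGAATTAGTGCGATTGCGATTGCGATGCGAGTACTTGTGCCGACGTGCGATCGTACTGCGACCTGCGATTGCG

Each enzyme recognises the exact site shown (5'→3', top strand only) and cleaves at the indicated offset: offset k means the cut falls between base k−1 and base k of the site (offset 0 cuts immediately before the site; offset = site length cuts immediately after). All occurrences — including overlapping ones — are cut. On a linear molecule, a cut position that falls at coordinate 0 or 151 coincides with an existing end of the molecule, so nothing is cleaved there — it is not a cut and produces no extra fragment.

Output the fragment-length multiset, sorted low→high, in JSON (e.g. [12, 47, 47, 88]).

Per-enzyme occurrences:
  EstI TGCGA/5: at [2, 24, 33, 76, 86, 92, 98, 103, 123, 134, 141] ⇒ [7, 29, 38, 81, 91, 97, 103, 108, 128, 139, 146]
  OquIV GTAC/3: at [7, 11, 19, 44, 63, 108, 130] ⇒ [10, 14, 22, 47, 66, 111, 133]

All cut coordinates (distinct, sorted): [7, 10, 14, 22, 29, 38, 47, 66, 81, 91, 97, 103, 108, 111, 128, 133, 139, 146]

Fragments:
  [0,7): 7 bp
  [7,10): 3 bp
  [10,14): 4 bp
  [14,22): 8 bp
  [22,29): 7 bp
  [29,38): 9 bp
  [38,47): 9 bp
  [47,66): 19 bp
  [66,81): 15 bp
  [81,91): 10 bp
  [91,97): 6 bp
  [97,103): 6 bp
  [103,108): 5 bp
  [108,111): 3 bp
  [111,128): 17 bp
  [128,133): 5 bp
  [133,139): 6 bp
  [139,146): 7 bp
  [146,151): 5 bp

[3,3,4,5,5,5,6,6,6,7,7,7,8,9,9,10,15,17,19]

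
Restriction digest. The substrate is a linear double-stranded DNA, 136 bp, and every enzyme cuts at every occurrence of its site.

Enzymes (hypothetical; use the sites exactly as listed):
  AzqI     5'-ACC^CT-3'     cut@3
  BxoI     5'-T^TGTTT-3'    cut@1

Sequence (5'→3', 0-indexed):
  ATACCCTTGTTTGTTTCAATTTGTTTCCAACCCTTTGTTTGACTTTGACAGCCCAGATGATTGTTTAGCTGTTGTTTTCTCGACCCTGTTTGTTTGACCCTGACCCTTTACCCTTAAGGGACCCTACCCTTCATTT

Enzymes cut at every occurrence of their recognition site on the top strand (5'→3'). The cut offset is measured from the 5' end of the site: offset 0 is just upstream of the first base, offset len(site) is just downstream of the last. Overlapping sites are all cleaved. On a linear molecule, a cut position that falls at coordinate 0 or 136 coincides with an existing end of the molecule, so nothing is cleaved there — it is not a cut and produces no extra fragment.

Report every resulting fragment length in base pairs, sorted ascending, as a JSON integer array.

[2,3,4,5,5,5,6,7,8,9,10,11,11,11,13,26]

Site scan:
  AzqI (ACCCT, off=3): starts [2, 29, 82, 96, 102, 109, 120, 125] → cuts [5, 32, 85, 99, 105, 112, 123, 128]
  BxoI (TTGTTT, off=1): starts [6, 10, 20, 34, 60, 71, 89] → cuts [7, 11, 21, 35, 61, 72, 90]

Pooled cuts: [5, 7, 11, 21, 32, 35, 61, 72, 85, 90, 99, 105, 112, 123, 128]

Fragments:
  [0,5): 5 bp
  [5,7): 2 bp
  [7,11): 4 bp
  [11,21): 10 bp
  [21,32): 11 bp
  [32,35): 3 bp
  [35,61): 26 bp
  [61,72): 11 bp
  [72,85): 13 bp
  [85,90): 5 bp
  [90,99): 9 bp
  [99,105): 6 bp
  [105,112): 7 bp
  [112,123): 11 bp
  [123,128): 5 bp
  [128,136): 8 bp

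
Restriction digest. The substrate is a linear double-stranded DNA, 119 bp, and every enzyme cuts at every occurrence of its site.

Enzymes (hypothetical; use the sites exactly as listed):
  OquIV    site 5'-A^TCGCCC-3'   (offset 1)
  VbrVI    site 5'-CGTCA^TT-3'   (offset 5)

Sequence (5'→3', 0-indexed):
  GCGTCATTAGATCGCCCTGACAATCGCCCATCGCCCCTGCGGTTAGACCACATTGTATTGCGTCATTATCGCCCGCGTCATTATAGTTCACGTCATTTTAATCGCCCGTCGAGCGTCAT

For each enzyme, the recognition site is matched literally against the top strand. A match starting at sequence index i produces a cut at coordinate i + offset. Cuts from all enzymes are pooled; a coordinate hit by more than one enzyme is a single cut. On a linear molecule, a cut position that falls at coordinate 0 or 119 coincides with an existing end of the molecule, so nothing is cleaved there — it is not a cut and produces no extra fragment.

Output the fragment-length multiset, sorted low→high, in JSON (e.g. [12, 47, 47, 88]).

[3,5,6,6,7,12,12,15,18,35]

Site scan:
  OquIV ATCGCCC/1: at [10, 22, 29, 67, 100] ⇒ [11, 23, 30, 68, 101]
  VbrVI CGTCATT/5: at [1, 60, 75, 90] ⇒ [6, 65, 80, 95]

All cut coordinates (distinct, sorted): [6, 11, 23, 30, 65, 68, 80, 95, 101]

Fragments:
  [0,6): 6 bp
  [6,11): 5 bp
  [11,23): 12 bp
  [23,30): 7 bp
  [30,65): 35 bp
  [65,68): 3 bp
  [68,80): 12 bp
  [80,95): 15 bp
  [95,101): 6 bp
  [101,119): 18 bp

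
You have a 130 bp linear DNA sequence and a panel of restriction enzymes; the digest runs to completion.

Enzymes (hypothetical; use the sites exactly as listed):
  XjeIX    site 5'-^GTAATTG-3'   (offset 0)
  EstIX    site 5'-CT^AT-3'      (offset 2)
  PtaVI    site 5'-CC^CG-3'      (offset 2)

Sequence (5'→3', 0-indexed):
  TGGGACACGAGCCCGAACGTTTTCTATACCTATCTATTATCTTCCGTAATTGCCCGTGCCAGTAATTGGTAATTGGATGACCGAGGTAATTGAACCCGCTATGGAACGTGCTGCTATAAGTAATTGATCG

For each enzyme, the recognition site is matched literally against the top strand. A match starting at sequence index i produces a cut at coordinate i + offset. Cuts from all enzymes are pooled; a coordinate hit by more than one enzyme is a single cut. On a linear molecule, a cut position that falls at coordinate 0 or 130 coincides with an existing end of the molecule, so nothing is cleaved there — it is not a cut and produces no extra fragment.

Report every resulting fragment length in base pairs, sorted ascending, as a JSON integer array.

Site scan:
  XjeIX GTAATTG/0: at [45, 61, 68, 85, 119] ⇒ [45, 61, 68, 85, 119]
  EstIX CTAT/2: at [23, 29, 33, 98, 113] ⇒ [25, 31, 35, 100, 115]
  PtaVI CCCG/2: at [11, 52, 94] ⇒ [13, 54, 96]

All cut coordinates (distinct, sorted): [13, 25, 31, 35, 45, 54, 61, 68, 85, 96, 100, 115, 119]

Fragments:
  [0,13): 13 bp
  [13,25): 12 bp
  [25,31): 6 bp
  [31,35): 4 bp
  [35,45): 10 bp
  [45,54): 9 bp
  [54,61): 7 bp
  [61,68): 7 bp
  [68,85): 17 bp
  [85,96): 11 bp
  [96,100): 4 bp
  [100,115): 15 bp
  [115,119): 4 bp
  [119,130): 11 bp

[4,4,4,6,7,7,9,10,11,11,12,13,15,17]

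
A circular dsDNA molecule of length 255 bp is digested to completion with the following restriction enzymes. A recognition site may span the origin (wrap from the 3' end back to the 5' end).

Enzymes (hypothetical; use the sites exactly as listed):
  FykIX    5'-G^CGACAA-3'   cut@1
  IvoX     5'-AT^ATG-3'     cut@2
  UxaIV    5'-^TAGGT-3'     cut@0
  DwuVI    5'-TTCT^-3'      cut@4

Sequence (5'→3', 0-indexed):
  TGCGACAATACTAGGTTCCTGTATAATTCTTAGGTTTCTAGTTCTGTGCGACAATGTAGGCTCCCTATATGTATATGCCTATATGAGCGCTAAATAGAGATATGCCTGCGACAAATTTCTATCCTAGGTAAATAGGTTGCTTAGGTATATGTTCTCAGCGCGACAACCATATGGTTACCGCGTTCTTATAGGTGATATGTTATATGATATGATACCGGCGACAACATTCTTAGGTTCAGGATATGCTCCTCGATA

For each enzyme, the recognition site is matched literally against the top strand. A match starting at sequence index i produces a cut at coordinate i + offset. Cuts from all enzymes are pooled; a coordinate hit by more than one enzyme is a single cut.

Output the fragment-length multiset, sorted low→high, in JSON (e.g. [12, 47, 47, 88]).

Per-enzyme occurrences:
  FykIX (GCGACAA, off=1): starts [1, 47, 107, 159, 217] → cuts [2, 48, 108, 160, 218]
  IvoX (ATATG, off=2): starts [66, 72, 80, 99, 146, 168, 194, 201, 206, 240, 252] → cuts [68, 74, 82, 101, 148, 170, 196, 203, 208, 242, 254]
  UxaIV (TAGGT, off=0): starts [11, 30, 124, 132, 141, 188, 230] → cuts [11, 30, 124, 132, 141, 188, 230]
  DwuVI (TTCT, off=4): starts [26, 35, 41, 116, 151, 182, 226] → cuts [30, 39, 45, 120, 155, 186, 230]

Pooled cuts: [2, 11, 30, 39, 45, 48, 68, 74, 82, 101, 108, 120, 124, 132, 141, 148, 155, 160, 170, 186, 188, 196, 203, 208, 218, 230, 242, 254]

Fragments:
  2→11: 9 bp
  11→30: 19 bp
  30→39: 9 bp
  39→45: 6 bp
  45→48: 3 bp
  48→68: 20 bp
  68→74: 6 bp
  74→82: 8 bp
  82→101: 19 bp
  101→108: 7 bp
  108→120: 12 bp
  120→124: 4 bp
  124→132: 8 bp
  132→141: 9 bp
  141→148: 7 bp
  148→155: 7 bp
  155→160: 5 bp
  160→170: 10 bp
  170→186: 16 bp
  186→188: 2 bp
  188→196: 8 bp
  196→203: 7 bp
  203→208: 5 bp
  208→218: 10 bp
  218→230: 12 bp
  230→242: 12 bp
  242→254: 12 bp
  254→2 (wrap): 255-254+2 = 3 bp

[2,3,3,4,5,5,6,6,7,7,7,7,8,8,8,9,9,9,10,10,12,12,12,12,16,19,19,20]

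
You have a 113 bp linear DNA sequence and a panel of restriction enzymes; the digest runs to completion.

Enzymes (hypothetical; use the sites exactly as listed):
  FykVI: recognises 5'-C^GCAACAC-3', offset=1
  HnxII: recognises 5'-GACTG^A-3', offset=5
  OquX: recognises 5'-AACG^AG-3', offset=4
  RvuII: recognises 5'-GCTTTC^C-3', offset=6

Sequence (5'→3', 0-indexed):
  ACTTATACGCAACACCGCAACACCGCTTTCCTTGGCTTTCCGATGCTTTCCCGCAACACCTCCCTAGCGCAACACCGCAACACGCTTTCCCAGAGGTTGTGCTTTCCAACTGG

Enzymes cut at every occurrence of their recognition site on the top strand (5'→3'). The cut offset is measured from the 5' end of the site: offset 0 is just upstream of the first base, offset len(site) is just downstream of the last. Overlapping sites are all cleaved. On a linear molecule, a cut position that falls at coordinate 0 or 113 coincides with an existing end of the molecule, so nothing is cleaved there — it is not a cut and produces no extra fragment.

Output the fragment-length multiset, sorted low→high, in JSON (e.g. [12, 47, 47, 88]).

Scan for sites:
  FykVI (CGCAACAC, off=1): starts [7, 15, 51, 67, 75] → cuts [8, 16, 52, 68, 76]
  HnxII (GACTGA, off=5): no sites
  OquX (AACGAG, off=4): no sites
  RvuII (GCTTTCC, off=6): starts [24, 34, 44, 83, 100] → cuts [30, 40, 50, 89, 106]

All cut coordinates (distinct, sorted): [8, 16, 30, 40, 50, 52, 68, 76, 89, 106]

Fragment lengths:
  [0,8): 8 bp
  [8,16): 8 bp
  [16,30): 14 bp
  [30,40): 10 bp
  [40,50): 10 bp
  [50,52): 2 bp
  [52,68): 16 bp
  [68,76): 8 bp
  [76,89): 13 bp
  [89,106): 17 bp
  [106,113): 7 bp

[2,7,8,8,8,10,10,13,14,16,17]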